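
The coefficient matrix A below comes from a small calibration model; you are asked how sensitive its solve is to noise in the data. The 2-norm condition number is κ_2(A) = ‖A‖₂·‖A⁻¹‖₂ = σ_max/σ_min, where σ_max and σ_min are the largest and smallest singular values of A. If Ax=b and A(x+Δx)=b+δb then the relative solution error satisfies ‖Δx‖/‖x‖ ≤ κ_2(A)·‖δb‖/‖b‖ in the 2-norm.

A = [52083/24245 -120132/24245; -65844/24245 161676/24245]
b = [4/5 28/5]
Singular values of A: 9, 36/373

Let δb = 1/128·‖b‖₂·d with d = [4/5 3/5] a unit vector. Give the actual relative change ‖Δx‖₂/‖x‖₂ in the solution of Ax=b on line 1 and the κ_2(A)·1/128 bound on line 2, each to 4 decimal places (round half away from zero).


σ_max = 9, σ_min = 36/373
κ = σ_max/σ_min = 9/(36/373) = 93.2500
perturbation bound = 93.2500·1/128 = 0.7285
solve Ax = b  →  x = [38.0855 16.3504]
2-norm of b is 5.6569; of x, 41.4468
Δx = A⁻¹·δb where δb = 1/128·5.6569·d; ‖Δx‖ = 0.4579
realised ‖Δx‖/‖x‖ = 0.0110
tightness: 0.0110 against a bound of 0.7285 (unrounded ratio ≈ 0.0152)

0.0110
0.7285


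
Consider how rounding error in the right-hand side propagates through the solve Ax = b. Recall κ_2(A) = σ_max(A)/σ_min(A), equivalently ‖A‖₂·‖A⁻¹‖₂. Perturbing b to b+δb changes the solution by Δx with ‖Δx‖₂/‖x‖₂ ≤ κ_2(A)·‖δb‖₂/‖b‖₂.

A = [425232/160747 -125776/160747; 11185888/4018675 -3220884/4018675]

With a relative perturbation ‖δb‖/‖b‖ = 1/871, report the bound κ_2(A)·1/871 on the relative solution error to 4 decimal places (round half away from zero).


AᵀA = [283160521984/19203030625 -82587318912/19203030625; -82587318912/19203030625 24091968016/19203030625]; tr = 491603984/30724849, det = 102400/30724849
eigenvalues of AᵀA: λ = (tr ± √(tr²−4·det))/2 = 16, 6400/30724849
κ_2(A) = √(λ_max/λ_min) = √(16 / (6400/30724849)) = 277.1500
bound on ‖Δx‖/‖x‖: κ·ε = 277.1500·1/871 = 0.3182

0.3182


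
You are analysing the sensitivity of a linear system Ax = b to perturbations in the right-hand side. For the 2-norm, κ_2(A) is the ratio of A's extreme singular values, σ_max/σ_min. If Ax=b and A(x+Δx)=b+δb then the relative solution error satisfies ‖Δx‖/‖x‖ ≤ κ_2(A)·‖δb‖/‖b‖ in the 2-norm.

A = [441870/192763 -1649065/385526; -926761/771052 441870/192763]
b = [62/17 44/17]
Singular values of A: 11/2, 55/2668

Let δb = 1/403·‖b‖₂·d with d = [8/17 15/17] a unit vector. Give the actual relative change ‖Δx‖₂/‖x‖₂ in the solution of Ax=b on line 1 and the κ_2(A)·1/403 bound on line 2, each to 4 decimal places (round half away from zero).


from the listed singular values, σ₁ = 11/2, σ_n = 55/2668
κ = σ_max/σ_min = (11/2)/(55/2668) = 266.8000
bound on ‖Δx‖/‖x‖: κ·ε = 266.8000·1/403 = 0.6620
solve Ax = b  →  x = [171.3797 90.9904]
‖b‖ = 4.4721, ‖x‖ = 194.0367
with δb = [0.0052 0.0098], A·Δx = δb → ‖Δx‖ = 0.5383
realised ‖Δx‖/‖x‖ = 0.0028
so the bound overstates the realised error by a factor of ≈ 238.6336 (computed from the unrounded values)

0.0028
0.6620


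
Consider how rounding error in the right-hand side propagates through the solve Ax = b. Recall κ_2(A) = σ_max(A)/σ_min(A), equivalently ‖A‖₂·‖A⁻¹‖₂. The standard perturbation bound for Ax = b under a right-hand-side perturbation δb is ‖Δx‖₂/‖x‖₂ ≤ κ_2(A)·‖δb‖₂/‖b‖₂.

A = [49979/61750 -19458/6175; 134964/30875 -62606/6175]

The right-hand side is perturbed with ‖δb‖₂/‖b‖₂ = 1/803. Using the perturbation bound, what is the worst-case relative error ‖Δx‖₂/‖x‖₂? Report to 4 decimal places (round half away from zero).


0.0296

M = AᵀA = [9274957/469300 -1099791/23465; -1099791/23465 529000/4693]. tr(M)=4782689/36100, det(M)=279841/9025
λ_max, λ_min = (4782689/36100 ± √22712477909121/1303210000)/2 = 529/4, 2116/9025
σ_max=√(529/4)=(23/2), σ_min=√(2116/9025)=(46/95) → κ = 23.7500
perturbation bound = 23.7500·1/803 = 0.0296


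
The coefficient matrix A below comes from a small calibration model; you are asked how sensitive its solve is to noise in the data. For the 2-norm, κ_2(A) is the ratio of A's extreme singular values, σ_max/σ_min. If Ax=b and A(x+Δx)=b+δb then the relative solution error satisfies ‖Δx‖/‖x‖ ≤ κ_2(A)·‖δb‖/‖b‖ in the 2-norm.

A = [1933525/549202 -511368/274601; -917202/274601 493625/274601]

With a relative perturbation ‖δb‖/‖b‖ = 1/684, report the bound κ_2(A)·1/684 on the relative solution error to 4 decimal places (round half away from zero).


form AᵀA = [8446560001/358647844 -1126189350/89661961; -1126189350/89661961 600669289/89661961] with trace 37540613/1240996 and determinant 14641/1240996
solving λ² − 37540613/1240996·λ + 14641/1240996 = 0 gives λ = 121/4, 121/310249
so κ_2 = √((121/4) / (121/310249)) = 278.5000
worst-case relative error ≤ 278.5000 × 1/684 = 0.4072

0.4072


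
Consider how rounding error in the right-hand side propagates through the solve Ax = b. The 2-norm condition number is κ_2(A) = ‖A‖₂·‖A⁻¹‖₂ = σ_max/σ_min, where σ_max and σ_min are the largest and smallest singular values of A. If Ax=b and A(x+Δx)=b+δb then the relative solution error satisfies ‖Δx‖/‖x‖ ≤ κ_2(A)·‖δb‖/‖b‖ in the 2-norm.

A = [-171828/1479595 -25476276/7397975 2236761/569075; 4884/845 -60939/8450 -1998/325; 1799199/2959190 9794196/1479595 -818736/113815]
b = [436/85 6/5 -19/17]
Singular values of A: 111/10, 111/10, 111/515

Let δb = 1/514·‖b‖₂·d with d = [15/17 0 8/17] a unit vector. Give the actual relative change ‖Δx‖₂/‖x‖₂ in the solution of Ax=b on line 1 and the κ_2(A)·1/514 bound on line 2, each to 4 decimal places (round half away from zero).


from the listed singular values, σ₁ = 111/10, σ_n = 111/515
κ_2(A) = (111/10) / (111/515) = 51.5000
bound on ‖Δx‖/‖x‖: κ·ε = 51.5000·1/514 = 0.1002
solve Ax = b  →  x = [15.8532 6.3127 7.3042]
‖b‖ = 5.3852, ‖x‖ = 18.5614
with δb = [0.0092 0.0000 0.0049], A·Δx = δb → ‖Δx‖ = 0.0486
relative error = 0.0026
realised/bound (from unrounded values) ≈ 0.0261

0.0026
0.1002


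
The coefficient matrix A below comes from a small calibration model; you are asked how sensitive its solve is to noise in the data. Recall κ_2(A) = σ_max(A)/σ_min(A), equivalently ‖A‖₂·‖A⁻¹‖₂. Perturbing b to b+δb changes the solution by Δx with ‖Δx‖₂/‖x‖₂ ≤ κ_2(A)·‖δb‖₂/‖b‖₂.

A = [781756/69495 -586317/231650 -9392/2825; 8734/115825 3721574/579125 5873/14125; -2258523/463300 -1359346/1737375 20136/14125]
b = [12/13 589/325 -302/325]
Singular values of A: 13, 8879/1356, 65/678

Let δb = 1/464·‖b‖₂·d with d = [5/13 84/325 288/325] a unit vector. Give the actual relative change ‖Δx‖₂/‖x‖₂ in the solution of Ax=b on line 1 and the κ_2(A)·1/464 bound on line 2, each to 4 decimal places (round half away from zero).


0.1596
0.2922

from the listed singular values, σ₁ = 13, σ_n = 65/678
κ_2(A) = 13 / (65/678) = 135.6000
bound on ‖Δx‖/‖x‖: κ·ε = 135.6000·1/464 = 0.2922
solve Ax = b  →  x = [0.1391 0.2818 -0.0215]
2-norm of b is 2.2361; of x, 0.3150
re-solving with b+δb shifts x by Δx of norm 0.0503
relative error = 0.1596
so the bound overstates the realised error by a factor of ≈ 1.8312 (computed from the unrounded values)


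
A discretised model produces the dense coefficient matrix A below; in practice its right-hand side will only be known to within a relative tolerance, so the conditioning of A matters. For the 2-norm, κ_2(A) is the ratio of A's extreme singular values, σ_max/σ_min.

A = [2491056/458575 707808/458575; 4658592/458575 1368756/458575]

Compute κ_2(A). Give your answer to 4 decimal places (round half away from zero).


269.7500

form AᵀA = [3862676736/29106025 1126597248/29106025; 1126597248/29106025 328648464/29106025] with trace 167653008/1164241 and determinant 331776/1164241
solving λ² − 167653008/1164241·λ + 331776/1164241 = 0 gives λ = 144, 2304/1164241
so κ_2 = √(144 / (2304/1164241)) = 269.7500


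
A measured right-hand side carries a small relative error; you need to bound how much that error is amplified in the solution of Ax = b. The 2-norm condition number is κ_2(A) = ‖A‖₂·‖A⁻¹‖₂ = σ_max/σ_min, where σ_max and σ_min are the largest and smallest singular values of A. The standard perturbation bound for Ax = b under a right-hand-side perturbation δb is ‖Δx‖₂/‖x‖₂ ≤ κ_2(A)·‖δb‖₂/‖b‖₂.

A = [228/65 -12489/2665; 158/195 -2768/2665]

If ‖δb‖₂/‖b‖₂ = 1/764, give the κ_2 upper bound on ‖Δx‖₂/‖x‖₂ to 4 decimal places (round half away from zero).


form AᵀA = [98564/7605 -43804/2535; -43804/2535 19469/845] with trace 54757/1521 and determinant 4/169
solving λ² − 54757/1521·λ + 4/169 = 0 gives λ = 36, 1/1521
κ_2(A) = √(λ_max/λ_min) = √(36 / (1/1521)) = 234.0000
κ_2(A)·‖δb‖/‖b‖ = 0.3063

0.3063


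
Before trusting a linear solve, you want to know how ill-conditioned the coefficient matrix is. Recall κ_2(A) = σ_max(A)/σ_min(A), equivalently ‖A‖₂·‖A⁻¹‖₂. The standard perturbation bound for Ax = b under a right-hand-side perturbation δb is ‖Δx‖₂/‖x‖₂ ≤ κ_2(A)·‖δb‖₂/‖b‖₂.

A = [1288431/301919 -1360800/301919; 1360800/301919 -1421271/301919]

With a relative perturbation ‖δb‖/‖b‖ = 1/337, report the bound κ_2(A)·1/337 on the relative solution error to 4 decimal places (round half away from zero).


M = AᵀA = [4175780121/108388921 -4384497600/108388921; -4384497600/108388921 4603790601/108388921]. tr(M)=10439442/128881, det(M)=6561/128881
eigenvalues of AᵀA: λ = (tr ± √(tr²−4·det))/2 = 81, 81/128881
σ_max=√81=9, σ_min=√(81/128881)=(9/359) → κ = 359.0000
worst-case relative error ≤ 359.0000 × 1/337 = 1.0653

1.0653


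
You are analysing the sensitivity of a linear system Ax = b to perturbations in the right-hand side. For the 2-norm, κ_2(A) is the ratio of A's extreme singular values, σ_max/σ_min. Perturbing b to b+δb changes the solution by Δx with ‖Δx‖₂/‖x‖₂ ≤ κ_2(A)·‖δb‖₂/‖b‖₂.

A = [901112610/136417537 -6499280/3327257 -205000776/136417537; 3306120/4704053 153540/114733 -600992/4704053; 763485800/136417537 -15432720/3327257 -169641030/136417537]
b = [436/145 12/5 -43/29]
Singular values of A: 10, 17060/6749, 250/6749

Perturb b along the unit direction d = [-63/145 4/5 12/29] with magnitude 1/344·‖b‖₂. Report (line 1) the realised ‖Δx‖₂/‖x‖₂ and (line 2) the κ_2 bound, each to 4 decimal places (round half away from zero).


from the listed singular values, σ₁ = 10, σ_n = 250/6749
κ = σ_max/σ_min = 10/(250/6749) = 269.9600
perturbation bound = 269.9600·1/344 = 0.7848
solve Ax = b  →  x = [0.8126 1.3492 -0.1828]
2-norm of b is 4.1231; of x, 1.5856
re-solving with b+δb shifts x by Δx of norm 0.3236
relative error = 0.2041
so the bound overstates the realised error by a factor of ≈ 3.8456 (computed from the unrounded values)

0.2041
0.7848


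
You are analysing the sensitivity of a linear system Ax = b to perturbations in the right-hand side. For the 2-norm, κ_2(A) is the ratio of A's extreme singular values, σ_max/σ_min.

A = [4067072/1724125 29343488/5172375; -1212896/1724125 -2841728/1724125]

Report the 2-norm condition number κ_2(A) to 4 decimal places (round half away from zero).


397.8750

M = AᵀA = [28819506176/4756171225 8299663360/570740547; 8299663360/570740547 1493950480384/42805541025]. tr(M)=10374710272/253287225, det(M)=67108864/6332180625
λ_max, λ_min = (10374710272/253287225 ± √172211029723316224/102647069357121)/2 = 1024/25, 65536/253287225
so κ_2 = √((1024/25) / (65536/253287225)) = 397.8750


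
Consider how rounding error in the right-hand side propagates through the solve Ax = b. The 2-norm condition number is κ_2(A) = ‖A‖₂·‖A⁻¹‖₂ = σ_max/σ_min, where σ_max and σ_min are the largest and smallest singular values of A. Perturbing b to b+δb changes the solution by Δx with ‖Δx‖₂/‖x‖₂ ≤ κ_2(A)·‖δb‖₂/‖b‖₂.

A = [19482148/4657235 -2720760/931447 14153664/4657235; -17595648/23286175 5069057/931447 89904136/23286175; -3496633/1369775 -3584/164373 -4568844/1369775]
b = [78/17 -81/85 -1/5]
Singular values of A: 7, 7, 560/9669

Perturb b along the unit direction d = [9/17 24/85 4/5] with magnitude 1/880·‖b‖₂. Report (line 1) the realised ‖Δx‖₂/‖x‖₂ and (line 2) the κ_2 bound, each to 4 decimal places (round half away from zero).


σ_max = 7, σ_min = 560/9669
κ_2(A) = 7 / (560/9669) = 120.8625
bound on ‖Δx‖/‖x‖: κ·ε = 120.8625·1/880 = 0.1373
solve Ax = b  →  x = [-23.9571 -16.6286 18.5036]
‖b‖₂ = 4.6904 and ‖x‖₂ = 34.5375
with δb = [0.0028 0.0015 0.0043], A·Δx = δb → ‖Δx‖ = 0.0920
dividing the unrounded norms, ‖Δx‖/‖x‖ = 0.0027
realised/bound (from unrounded values) ≈ 0.0194

0.0027
0.1373


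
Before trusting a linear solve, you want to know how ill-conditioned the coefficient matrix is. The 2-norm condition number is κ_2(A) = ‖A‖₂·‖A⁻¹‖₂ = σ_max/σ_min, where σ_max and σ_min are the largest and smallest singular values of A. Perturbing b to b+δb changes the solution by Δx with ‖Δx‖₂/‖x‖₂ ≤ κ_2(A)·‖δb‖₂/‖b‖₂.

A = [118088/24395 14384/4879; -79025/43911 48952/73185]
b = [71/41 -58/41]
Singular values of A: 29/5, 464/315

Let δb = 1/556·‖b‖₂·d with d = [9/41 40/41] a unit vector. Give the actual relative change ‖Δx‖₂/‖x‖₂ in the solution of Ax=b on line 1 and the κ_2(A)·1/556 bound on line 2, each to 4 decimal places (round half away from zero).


largest singular value 29/5, smallest 464/315
κ_2(A) = (29/5) / (464/315) = 3.9375
perturbation bound = 3.9375·1/556 = 0.0071
solve Ax = b  →  x = [0.6237 -0.4367]
‖b‖ = 2.2361, ‖x‖ = 0.7614
with δb = [0.0009 0.0039], A·Δx = δb → ‖Δx‖ = 0.0027
relative error = 0.0036
tightness: 0.0036 against a bound of 0.0071 (unrounded ratio ≈ 0.5063)

0.0036
0.0071


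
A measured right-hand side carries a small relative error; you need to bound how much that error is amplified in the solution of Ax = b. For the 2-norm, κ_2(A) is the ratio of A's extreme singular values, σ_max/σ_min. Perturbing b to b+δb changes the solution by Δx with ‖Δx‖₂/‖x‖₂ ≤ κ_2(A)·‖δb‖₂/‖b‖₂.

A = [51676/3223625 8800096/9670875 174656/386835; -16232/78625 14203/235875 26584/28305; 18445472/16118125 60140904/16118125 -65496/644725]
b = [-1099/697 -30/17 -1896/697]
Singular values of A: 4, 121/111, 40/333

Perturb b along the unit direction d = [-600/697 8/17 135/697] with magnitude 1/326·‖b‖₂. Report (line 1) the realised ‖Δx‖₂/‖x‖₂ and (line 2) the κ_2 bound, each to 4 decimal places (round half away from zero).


0.0465
0.1021

from the listed singular values, σ₁ = 4, σ_n = 40/333
κ_2(A) = 4 / (40/333) = 33.3000
κ_2(A)·‖δb‖/‖b‖ = 0.1021
solve Ax = b  →  x = [0.2832 -0.8638 -1.7613]
2-norm of b is 3.6056; of x, 1.9821
δb = ε·‖b‖·d = [-0.0095 0.0052 0.0021]; solving A·Δx = δb gives ‖Δx‖ = 0.0921
dividing the unrounded norms, ‖Δx‖/‖x‖ = 0.0465
so the bound overstates the realised error by a factor of ≈ 2.1989 (computed from the unrounded values)


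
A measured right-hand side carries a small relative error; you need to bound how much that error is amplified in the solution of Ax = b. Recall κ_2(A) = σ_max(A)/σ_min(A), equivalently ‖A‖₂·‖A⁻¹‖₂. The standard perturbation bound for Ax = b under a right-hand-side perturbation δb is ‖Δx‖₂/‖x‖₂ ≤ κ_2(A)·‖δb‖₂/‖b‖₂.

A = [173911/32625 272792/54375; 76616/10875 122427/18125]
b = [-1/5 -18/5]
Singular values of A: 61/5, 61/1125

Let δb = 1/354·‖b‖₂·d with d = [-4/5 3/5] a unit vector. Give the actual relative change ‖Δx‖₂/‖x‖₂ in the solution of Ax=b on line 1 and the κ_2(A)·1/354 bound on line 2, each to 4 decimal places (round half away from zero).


0.0051
0.6356

largest singular value 61/5, smallest 61/1125
κ_2(A) = (61/5) / (61/1125) = 225.0000
κ_2(A)·‖δb‖/‖b‖ = 0.6356
solve Ax = b  →  x = [25.2600 -26.8796]
‖b‖₂ = 3.6056 and ‖x‖₂ = 36.8861
re-solving with b+δb shifts x by Δx of norm 0.1878
relative error = 0.0051
realised/bound (from unrounded values) ≈ 0.0080


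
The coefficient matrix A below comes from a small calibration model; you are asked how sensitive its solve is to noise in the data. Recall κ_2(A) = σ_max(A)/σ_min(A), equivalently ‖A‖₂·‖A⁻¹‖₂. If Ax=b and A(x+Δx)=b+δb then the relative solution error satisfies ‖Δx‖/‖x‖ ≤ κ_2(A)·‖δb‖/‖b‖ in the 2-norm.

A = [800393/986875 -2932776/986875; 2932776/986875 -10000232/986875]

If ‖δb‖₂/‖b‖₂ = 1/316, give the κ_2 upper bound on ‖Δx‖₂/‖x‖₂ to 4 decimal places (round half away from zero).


0.6246

AᵀA = [14786886433/1558275625 -50681302056/1558275625; -50681302056/1558275625 173769304192/1558275625]; tr = 301689905/2493241, det = 937024/2493241
λ_max, λ_min = (301689905/2493241 ± √91007453872289889/6216250684081)/2 = 121, 7744/2493241
κ = σ_max/σ_min = 11/(88/1579) = 197.3750
bound on ‖Δx‖/‖x‖: κ·ε = 197.3750·1/316 = 0.6246


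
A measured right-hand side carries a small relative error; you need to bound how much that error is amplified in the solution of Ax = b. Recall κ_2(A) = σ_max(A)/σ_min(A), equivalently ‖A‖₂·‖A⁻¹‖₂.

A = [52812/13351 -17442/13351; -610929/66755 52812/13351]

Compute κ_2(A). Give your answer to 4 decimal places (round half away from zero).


31.6000

M = AᵀA = [2621076489/26368225 -218166372/5273645; -218166372/5273645 18303732/1054729]. tr(M)=18216981/156025, det(M)=2125764/156025
λ_max, λ_min = (18216981/156025 ± √330531707441961/24343800625)/2 = 2916/25, 729/6241
σ_max=√(2916/25)=(54/5), σ_min=√(729/6241)=(27/79) → κ = 31.6000


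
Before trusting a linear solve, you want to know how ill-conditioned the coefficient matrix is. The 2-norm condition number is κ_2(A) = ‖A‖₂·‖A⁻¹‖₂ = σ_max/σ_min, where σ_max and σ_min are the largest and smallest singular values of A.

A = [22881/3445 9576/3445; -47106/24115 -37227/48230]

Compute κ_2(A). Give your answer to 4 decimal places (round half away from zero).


M = AᵀA = [1114897725/23261329 464524875/23261329; 464524875/23261329 774360225/93045316]. tr(M)=30970125/550564, det(M)=50625/550564
solving λ² − 30970125/550564·λ + 50625/550564 = 0 gives λ = 225/4, 225/137641
so κ_2 = √((225/4) / (225/137641)) = 185.5000

185.5000


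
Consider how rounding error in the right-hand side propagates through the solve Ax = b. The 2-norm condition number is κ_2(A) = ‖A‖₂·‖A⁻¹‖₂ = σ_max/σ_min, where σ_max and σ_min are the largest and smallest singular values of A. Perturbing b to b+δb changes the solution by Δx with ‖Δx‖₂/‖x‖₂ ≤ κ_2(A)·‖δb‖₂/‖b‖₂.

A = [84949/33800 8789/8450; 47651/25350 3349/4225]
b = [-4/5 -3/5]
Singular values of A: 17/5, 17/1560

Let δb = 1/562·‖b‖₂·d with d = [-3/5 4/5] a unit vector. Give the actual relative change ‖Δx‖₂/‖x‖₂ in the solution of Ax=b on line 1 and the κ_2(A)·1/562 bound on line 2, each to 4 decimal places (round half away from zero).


σ_max = 17/5, σ_min = 17/1560
κ_2(A) = (17/5) / (17/1560) = 312.0000
bound on ‖Δx‖/‖x‖: κ·ε = 312.0000·1/562 = 0.5552
solve Ax = b  →  x = [-0.2715 -0.1131]
‖b‖ = 1.0000, ‖x‖ = 0.2941
Δx = A⁻¹·δb where δb = 1/562·1.0000·d; ‖Δx‖ = 0.1633
relative error = 0.5552
tightness: 0.5552 against a bound of 0.5552; the bound is attained (ratio 1)

0.5552
0.5552


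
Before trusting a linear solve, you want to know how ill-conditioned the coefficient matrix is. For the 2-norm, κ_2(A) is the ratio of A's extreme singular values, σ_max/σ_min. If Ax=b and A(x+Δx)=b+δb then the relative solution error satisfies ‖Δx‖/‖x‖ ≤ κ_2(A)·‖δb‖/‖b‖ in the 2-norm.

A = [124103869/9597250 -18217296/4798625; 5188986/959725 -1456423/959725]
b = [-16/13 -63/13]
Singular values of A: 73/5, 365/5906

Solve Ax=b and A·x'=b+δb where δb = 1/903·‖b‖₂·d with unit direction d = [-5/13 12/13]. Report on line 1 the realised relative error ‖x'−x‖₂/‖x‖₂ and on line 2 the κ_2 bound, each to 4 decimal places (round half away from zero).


from the listed singular values, σ₁ = 73/5, σ_n = 365/5906
condition number: (73/5) ÷ (365/5906) = 236.2400
bound on ‖Δx‖/‖x‖: κ·ε = 236.2400·1/903 = 0.2616
solve Ax = b  →  x = [-18.3198 -62.0768]
‖b‖₂ = 5.0000 and ‖x‖₂ = 64.7236
re-solving with b+δb shifts x by Δx of norm 0.0896
dividing the unrounded norms, ‖Δx‖/‖x‖ = 0.0014
so the bound overstates the realised error by a factor of ≈ 188.9930 (computed from the unrounded values)

0.0014
0.2616


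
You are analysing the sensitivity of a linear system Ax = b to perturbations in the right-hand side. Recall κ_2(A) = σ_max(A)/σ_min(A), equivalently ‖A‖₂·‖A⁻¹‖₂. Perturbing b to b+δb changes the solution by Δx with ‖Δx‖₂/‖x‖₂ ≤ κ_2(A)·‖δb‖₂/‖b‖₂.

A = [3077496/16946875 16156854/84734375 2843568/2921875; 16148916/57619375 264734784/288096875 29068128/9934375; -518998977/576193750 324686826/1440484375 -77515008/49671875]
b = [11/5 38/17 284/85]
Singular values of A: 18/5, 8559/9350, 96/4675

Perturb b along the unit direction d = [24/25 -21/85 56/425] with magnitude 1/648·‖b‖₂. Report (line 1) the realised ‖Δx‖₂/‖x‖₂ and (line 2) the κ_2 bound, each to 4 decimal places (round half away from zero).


0.0035
0.2705

σ_max = 18/5, σ_min = 96/4675
κ = σ_max/σ_min = (18/5)/(96/4675) = 175.3125
perturbation bound = 175.3125·1/648 = 0.2705
solve Ax = b  →  x = [-67.5934 -64.6370 27.5375]
2-norm of b is 4.5826; of x, 97.4942
Δx = A⁻¹·δb where δb = 1/648·4.5826·d; ‖Δx‖ = 0.3444
realised ‖Δx‖/‖x‖ = 0.0035
realised/bound (from unrounded values) ≈ 0.0131


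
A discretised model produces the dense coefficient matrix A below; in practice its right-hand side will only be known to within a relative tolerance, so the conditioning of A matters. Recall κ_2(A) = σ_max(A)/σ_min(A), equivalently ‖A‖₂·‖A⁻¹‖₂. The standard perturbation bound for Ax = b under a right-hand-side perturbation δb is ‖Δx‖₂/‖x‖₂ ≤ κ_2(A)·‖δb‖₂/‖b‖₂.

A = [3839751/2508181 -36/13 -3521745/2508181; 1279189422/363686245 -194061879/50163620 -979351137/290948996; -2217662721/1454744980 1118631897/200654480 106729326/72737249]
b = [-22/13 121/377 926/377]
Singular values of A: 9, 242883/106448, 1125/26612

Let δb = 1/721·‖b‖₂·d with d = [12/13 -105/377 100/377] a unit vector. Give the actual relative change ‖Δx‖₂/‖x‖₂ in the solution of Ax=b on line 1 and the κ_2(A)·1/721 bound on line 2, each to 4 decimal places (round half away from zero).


from the listed singular values, σ₁ = 9, σ_n = 1125/26612
κ = σ_max/σ_min = 9/(1125/26612) = 212.8960
perturbation bound = 212.8960·1/721 = 0.2953
solve Ax = b  →  x = [-15.9026 0.7037 -17.5212]
‖b‖₂ = 3.0000 and ‖x‖₂ = 23.6724
with δb = [0.0038 -0.0012 0.0011], A·Δx = δb → ‖Δx‖ = 0.0984
relative error = 0.0042
tightness: 0.0042 against a bound of 0.2953 (unrounded ratio ≈ 0.0141)

0.0042
0.2953


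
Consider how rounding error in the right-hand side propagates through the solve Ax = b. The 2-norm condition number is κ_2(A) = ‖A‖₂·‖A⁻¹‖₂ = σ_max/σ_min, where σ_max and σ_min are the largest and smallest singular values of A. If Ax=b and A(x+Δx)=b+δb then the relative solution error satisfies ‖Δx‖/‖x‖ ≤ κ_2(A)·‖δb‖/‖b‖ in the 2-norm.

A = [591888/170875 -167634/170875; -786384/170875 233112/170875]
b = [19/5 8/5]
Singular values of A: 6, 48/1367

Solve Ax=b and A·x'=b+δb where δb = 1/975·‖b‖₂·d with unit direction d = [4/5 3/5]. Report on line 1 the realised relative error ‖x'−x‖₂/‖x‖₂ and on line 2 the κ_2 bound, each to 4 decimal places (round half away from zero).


0.0011
0.1753

largest singular value 6, smallest 48/1367
condition number: 6 ÷ (48/1367) = 170.8750
worst-case relative error ≤ 170.8750 × 1/975 = 0.1753
solve Ax = b  →  x = [32.0567 109.3133]
‖b‖₂ = 4.1231 and ‖x‖₂ = 113.9168
with δb = [0.0034 0.0025], A·Δx = δb → ‖Δx‖ = 0.1204
realised ‖Δx‖/‖x‖ = 0.0011
tightness: 0.0011 against a bound of 0.1753 (unrounded ratio ≈ 0.0060)


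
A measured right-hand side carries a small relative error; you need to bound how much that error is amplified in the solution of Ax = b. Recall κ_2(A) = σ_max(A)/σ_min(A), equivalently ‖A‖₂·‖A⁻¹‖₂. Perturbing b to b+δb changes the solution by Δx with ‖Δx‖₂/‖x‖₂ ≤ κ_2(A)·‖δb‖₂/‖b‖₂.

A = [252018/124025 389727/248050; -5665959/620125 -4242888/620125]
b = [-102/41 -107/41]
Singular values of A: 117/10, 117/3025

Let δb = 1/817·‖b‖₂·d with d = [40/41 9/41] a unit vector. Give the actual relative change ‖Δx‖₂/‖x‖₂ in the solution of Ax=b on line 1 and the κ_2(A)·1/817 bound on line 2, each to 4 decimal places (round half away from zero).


0.0015
0.3703

largest singular value 117/10, smallest 117/3025
condition number: (117/10) ÷ (117/3025) = 302.5000
worst-case relative error ≤ 302.5000 × 1/817 = 0.3703
solve Ax = b  →  x = [46.6752 -61.9487]
‖b‖₂ = 3.6056 and ‖x‖₂ = 77.5643
Δx = A⁻¹·δb where δb = 1/817·3.6056·d; ‖Δx‖ = 0.1141
realised ‖Δx‖/‖x‖ = 0.0015
so the bound overstates the realised error by a factor of ≈ 251.6958 (computed from the unrounded values)


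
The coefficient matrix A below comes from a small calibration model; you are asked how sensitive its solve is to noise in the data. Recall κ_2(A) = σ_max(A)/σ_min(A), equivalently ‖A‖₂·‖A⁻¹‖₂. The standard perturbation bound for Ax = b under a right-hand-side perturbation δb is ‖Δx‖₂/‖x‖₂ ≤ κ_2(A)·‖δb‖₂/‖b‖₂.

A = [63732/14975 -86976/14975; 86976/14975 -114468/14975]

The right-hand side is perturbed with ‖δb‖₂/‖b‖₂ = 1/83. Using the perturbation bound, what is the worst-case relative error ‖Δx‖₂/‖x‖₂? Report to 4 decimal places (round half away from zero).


AᵀA = [465063696/8970025 -619964928/8970025; -619964928/8970025 826709904/8970025]; tr = 51670944/358801, det = 518400/358801
eigenvalues of AᵀA: λ = (tr ± √(tr²−4·det))/2 = 144, 3600/358801
κ_2(A) = √(λ_max/λ_min) = √(144 / (3600/358801)) = 119.8000
κ_2(A)·‖δb‖/‖b‖ = 1.4434

1.4434


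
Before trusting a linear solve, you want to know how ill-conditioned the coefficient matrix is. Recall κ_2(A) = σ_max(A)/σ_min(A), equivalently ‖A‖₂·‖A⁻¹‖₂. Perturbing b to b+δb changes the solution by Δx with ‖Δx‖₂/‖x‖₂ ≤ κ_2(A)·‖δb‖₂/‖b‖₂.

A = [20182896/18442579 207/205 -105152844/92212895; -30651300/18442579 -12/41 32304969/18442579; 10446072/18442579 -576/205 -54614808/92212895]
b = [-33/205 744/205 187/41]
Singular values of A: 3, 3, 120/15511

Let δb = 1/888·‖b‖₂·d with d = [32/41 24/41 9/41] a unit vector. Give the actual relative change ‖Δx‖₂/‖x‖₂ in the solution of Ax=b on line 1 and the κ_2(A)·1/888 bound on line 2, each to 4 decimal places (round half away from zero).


0.0022
0.4367

σ_max = 3, σ_min = 120/15511
κ = σ_max/σ_min = 3/(120/15511) = 387.7750
bound on ‖Δx‖/‖x‖: κ·ε = 387.7750·1/888 = 0.4367
solve Ax = b  →  x = [280.3980 -1.5600 267.8559]
‖b‖ = 5.8310, ‖x‖ = 387.7786
re-solving with b+δb shifts x by Δx of norm 0.8488
dividing the unrounded norms, ‖Δx‖/‖x‖ = 0.0022
realised/bound (from unrounded values) ≈ 0.0050


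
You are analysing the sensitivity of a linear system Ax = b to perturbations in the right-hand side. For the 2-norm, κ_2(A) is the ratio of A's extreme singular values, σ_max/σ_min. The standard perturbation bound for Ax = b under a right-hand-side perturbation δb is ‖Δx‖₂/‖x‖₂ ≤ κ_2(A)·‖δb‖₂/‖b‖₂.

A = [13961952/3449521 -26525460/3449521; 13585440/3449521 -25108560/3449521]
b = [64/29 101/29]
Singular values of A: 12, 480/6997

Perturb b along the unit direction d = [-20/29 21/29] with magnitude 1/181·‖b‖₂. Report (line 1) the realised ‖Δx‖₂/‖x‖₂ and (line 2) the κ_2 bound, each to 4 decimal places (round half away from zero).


largest singular value 12, smallest 480/6997
κ = σ_max/σ_min = 12/(480/6997) = 174.9250
bound on ‖Δx‖/‖x‖: κ·ε = 174.9250·1/181 = 0.9664
solve Ax = b  →  x = [13.0190 6.5657]
‖b‖₂ = 4.1231 and ‖x‖₂ = 14.5809
with δb = [-0.0157 0.0165], A·Δx = δb → ‖Δx‖ = 0.3321
relative error = 0.0228
tightness: 0.0228 against a bound of 0.9664 (unrounded ratio ≈ 0.0236)

0.0228
0.9664


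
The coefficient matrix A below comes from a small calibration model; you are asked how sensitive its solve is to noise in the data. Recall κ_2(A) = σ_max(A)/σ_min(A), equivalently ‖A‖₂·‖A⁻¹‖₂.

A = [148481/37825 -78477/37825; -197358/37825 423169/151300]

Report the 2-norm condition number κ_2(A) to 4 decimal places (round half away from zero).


M = AᵀA = [143521853/3366425 -6123537/269314; -6123537/269314 653200553/53862800]. tr(M)=173502953/3168400, det(M)=1874161/79210000
λ_max, λ_min = (173502953/3168400 ± √1204092984201849/401550342400)/2 = 1369/25, 1369/3168400
σ_max=√(1369/25)=(37/5), σ_min=√(1369/3168400)=(37/1780) → κ = 356.0000

356.0000


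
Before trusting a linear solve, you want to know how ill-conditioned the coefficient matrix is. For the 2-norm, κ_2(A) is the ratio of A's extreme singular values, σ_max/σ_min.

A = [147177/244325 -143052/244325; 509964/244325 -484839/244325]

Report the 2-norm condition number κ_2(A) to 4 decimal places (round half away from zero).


337.0000

AᵀA = [450758961/95511529 -429287040/95511529; -429287040/95511529 408852369/95511529]; tr = 1022130/113569, det = 81/113569
char-poly roots: 9 and 9/113569
κ = σ_max/σ_min = 3/(3/337) = 337.0000


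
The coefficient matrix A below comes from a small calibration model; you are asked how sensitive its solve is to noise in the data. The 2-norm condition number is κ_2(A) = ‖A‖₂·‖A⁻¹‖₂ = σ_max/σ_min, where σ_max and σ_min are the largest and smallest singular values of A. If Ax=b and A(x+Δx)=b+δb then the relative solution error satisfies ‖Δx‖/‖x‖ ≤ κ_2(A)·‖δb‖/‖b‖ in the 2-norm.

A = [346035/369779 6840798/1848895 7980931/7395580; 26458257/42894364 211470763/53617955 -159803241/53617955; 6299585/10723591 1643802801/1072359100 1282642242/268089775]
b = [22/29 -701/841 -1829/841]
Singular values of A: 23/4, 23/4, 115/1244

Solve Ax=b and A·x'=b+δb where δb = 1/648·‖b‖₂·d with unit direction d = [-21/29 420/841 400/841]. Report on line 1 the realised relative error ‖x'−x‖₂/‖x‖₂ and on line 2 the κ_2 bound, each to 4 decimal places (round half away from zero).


0.0019
0.0960

from the listed singular values, σ₁ = 23/4, σ_n = 115/1244
condition number: (23/4) ÷ (115/1244) = 62.2000
κ_2(A)·‖δb‖/‖b‖ = 0.0960
solve Ax = b  →  x = [21.0689 -4.6733 -1.5442]
2-norm of b is 2.4495; of x, 21.6362
Δx = A⁻¹·δb where δb = 1/648·2.4495·d; ‖Δx‖ = 0.0409
dividing the unrounded norms, ‖Δx‖/‖x‖ = 0.0019
so the bound overstates the realised error by a factor of ≈ 50.7894 (computed from the unrounded values)


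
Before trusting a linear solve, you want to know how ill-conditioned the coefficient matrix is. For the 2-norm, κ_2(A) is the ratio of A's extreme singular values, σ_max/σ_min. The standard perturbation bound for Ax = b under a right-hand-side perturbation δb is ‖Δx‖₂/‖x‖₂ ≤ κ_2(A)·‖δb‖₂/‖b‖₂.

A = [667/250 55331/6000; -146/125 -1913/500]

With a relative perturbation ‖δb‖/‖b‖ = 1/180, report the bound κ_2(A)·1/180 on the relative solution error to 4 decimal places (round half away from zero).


1.0667

AᵀA = [530153/62500 43608929/1500000; 43608929/1500000 3588497497/36000000]; tr = 1246037/11520, det = 28561/90000
solving λ² − 1246037/11520·λ + 28561/90000 = 0 gives λ = 2704/25, 169/57600
σ_max=√(2704/25)=(52/5), σ_min=√(169/57600)=(13/240) → κ = 192.0000
bound on ‖Δx‖/‖x‖: κ·ε = 192.0000·1/180 = 1.0667


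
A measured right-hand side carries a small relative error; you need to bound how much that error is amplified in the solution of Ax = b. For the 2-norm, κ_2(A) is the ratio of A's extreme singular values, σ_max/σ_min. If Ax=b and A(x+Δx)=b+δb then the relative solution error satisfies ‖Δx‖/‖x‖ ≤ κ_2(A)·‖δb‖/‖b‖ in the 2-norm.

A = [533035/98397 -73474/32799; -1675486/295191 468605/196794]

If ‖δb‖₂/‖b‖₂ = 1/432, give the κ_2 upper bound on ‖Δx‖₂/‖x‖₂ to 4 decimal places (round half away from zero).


form AᵀA = [6378585181/103612041 -885907825/34537347; -885907825/34537347 492192721/46049796] with trace 177183877/2452356 and determinant 83521/2452356
solving λ² − 177183877/2452356·λ + 83521/2452356 = 0 gives λ = 289/4, 289/613089
κ = σ_max/σ_min = (17/2)/(17/783) = 391.5000
perturbation bound = 391.5000·1/432 = 0.9063

0.9063


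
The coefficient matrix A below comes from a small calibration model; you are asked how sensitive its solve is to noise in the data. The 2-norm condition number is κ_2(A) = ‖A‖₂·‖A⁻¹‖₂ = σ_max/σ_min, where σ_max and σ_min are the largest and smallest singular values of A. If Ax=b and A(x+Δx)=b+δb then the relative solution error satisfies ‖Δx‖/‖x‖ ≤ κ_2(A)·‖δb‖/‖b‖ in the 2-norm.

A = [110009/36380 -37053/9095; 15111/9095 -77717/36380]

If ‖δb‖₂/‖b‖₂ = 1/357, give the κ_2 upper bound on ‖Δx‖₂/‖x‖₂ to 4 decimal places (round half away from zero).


0.2997

M = AᵀA = [54517153/4579600 -4541994/286225; -4541994/286225 96909097/4579600]. tr(M)=3028525/91592, det(M)=279841/2930944
char-poly roots: 529/16 and 529/183184
σ_max=√(529/16)=(23/4), σ_min=√(529/183184)=(23/428) → κ = 107.0000
bound on ‖Δx‖/‖x‖: κ·ε = 107.0000·1/357 = 0.2997


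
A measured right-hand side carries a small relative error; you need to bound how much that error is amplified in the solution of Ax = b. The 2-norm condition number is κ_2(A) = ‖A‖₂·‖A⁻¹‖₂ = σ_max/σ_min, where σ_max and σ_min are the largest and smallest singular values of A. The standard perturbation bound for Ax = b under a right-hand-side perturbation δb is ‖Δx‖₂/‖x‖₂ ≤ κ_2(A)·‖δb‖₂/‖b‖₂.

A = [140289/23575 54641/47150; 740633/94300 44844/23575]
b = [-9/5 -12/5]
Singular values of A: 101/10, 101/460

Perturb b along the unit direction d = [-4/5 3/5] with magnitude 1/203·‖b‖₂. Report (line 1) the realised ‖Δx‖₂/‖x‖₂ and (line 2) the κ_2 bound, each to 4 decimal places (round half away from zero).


from the listed singular values, σ₁ = 101/10, σ_n = 101/460
κ_2(A) = (101/10) / (101/460) = 46.0000
bound on ‖Δx‖/‖x‖: κ·ε = 46.0000·1/203 = 0.2266
solve Ax = b  →  x = [-0.2898 -0.0652]
‖b‖ = 3.0000, ‖x‖ = 0.2970
with δb = [-0.0118 0.0089], A·Δx = δb → ‖Δx‖ = 0.0673
dividing the unrounded norms, ‖Δx‖/‖x‖ = 0.2266
realised/bound = 1 exactly: the bound is attained for this b and d

0.2266
0.2266


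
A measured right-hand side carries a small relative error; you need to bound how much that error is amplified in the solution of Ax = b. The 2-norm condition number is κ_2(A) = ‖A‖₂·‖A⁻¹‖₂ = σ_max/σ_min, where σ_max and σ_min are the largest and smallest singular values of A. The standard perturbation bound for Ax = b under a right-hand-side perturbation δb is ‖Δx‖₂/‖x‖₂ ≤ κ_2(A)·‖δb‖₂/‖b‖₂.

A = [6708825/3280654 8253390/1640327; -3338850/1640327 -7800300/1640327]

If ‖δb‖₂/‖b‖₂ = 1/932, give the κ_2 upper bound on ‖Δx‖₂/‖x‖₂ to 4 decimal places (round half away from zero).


0.1167

form AᵀA = [106539845625/12797491876 63887403375/3199372969; 63887403375/3199372969 153344978100/3199372969] with trace 4259880225/75724804 and determinant 5062500/18931201
λ_max, λ_min = (4259880225/75724804 ± √18140445822222050625/5734245940838416)/2 = 225/4, 90000/18931201
κ = σ_max/σ_min = (15/2)/(300/4351) = 108.7750
perturbation bound = 108.7750·1/932 = 0.1167


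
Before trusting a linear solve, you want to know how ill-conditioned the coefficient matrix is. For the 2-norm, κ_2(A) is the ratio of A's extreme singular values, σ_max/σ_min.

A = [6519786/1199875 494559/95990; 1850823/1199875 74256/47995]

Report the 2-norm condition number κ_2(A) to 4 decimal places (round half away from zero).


form AᵀA = [2534243049/79431725 482660451/15886345; 482660451/15886345 367785405/12709076] with trace 666607149/10956100 and determinant 2313441/10956100
char-poly roots: 1521/25 and 1521/438244
κ_2(A) = √(λ_max/λ_min) = √((1521/25) / (1521/438244)) = 132.4000

132.4000


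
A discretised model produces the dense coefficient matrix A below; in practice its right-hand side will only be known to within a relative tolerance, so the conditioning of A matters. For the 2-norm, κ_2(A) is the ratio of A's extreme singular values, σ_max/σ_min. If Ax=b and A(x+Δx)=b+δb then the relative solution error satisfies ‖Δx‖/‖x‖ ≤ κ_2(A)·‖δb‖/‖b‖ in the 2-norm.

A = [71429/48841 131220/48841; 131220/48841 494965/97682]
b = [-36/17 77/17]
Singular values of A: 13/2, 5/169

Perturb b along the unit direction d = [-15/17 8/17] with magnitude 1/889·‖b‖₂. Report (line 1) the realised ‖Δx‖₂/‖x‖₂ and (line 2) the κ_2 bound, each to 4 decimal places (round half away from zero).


σ_max = 13/2, σ_min = 5/169
κ = σ_max/σ_min = (13/2)/(5/169) = 219.7000
perturbation bound = 219.7000·1/889 = 0.2471
solve Ax = b  →  x = [-119.0769 64.0308]
2-norm of b is 5.0000; of x, 135.2008
with δb = [-0.0050 0.0026], A·Δx = δb → ‖Δx‖ = 0.1901
dividing the unrounded norms, ‖Δx‖/‖x‖ = 0.0014
tightness: 0.0014 against a bound of 0.2471 (unrounded ratio ≈ 0.0057)

0.0014
0.2471


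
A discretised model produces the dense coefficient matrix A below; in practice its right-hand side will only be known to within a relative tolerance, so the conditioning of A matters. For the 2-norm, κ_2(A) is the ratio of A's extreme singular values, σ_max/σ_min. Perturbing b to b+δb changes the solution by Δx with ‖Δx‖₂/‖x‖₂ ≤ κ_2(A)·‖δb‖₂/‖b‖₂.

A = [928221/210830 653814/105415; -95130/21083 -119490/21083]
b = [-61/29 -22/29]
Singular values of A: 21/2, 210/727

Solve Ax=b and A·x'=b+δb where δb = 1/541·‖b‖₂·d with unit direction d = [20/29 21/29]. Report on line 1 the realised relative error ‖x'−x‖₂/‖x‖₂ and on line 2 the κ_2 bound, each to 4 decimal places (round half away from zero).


from the listed singular values, σ₁ = 21/2, σ_n = 210/727
κ = σ_max/σ_min = (21/2)/(210/727) = 36.3500
perturbation bound = 36.3500·1/541 = 0.0672
solve Ax = b  →  x = [5.4819 -4.2305]
‖b‖₂ = 2.2361 and ‖x‖₂ = 6.9245
Δx = A⁻¹·δb where δb = 1/541·2.2361·d; ‖Δx‖ = 0.0143
realised ‖Δx‖/‖x‖ = 0.0021
realised/bound (from unrounded values) ≈ 0.0308

0.0021
0.0672


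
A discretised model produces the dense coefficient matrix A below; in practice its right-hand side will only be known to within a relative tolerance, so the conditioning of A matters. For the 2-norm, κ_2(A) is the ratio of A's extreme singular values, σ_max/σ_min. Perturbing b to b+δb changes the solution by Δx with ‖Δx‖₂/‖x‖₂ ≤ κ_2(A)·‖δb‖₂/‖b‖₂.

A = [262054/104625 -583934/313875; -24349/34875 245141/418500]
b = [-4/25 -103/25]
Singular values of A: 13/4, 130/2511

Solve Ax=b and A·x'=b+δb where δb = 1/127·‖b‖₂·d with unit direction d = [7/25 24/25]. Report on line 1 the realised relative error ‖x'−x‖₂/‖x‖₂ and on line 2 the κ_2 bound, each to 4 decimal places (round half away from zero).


0.0081
0.4943

from the listed singular values, σ₁ = 13/4, σ_n = 130/2511
κ = σ_max/σ_min = (13/4)/(130/2511) = 62.7750
bound on ‖Δx‖/‖x‖: κ·ε = 62.7750·1/127 = 0.4943
solve Ax = b  →  x = [-46.1108 -61.9938]
‖b‖ = 4.1231, ‖x‖ = 77.2622
δb = ε·‖b‖·d = [0.0091 0.0312]; solving A·Δx = δb gives ‖Δx‖ = 0.6271
dividing the unrounded norms, ‖Δx‖/‖x‖ = 0.0081
realised/bound (from unrounded values) ≈ 0.0164
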